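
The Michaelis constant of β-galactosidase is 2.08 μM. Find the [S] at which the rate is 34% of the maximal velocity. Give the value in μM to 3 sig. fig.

v/Vmax = [S]/(Km+[S]) = 0.34, so [S] = Km·0.34/(1 − 0.34) = 2.08 × 0.5152.
[S] = 1.07 μM.

1.07 μM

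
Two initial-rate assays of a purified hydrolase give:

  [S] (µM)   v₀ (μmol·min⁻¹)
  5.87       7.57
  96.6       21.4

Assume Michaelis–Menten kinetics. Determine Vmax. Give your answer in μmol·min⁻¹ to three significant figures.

In reciprocal form, 1/v = (Km/Vmax)·(1/[S]) + 1/Vmax. The two points give (1/[S], 1/v) = (0.1704, 0.1321) and (0.01035, 0.04673).
Slope = (0.1321 − 0.04673)/(0.1704 − 0.01035) = 0.5336; intercept = 0.1321 − 0.5336×0.1704 = 0.04121.
Vmax = 1/intercept = 24.3 μmol·min⁻¹; Km = slope × Vmax = 0.5336 × 24.3 = 12.9 µM.

24.3 μmol·min⁻¹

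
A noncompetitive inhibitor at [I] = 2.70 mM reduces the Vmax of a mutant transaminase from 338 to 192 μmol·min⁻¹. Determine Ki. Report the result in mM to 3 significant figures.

3.55 mM

Noncompetitive: Vmax,app = Vmax/α with α = 1 + [I]/Ki.
α = Vmax/Vmax,app = 338/192 = 1.760.
Since α = 1 + [I]/Ki, [I]/Ki = 1.760 − 1 = 0.7604 and Ki = 2.70/0.7604 = 3.55 mM.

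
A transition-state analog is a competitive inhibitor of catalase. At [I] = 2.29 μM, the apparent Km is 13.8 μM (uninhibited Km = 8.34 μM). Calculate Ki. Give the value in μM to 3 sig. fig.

3.50 μM

Competitive: Km,app = α·Km with α = 1 + [I]/Ki.
α = Km,app/Km = 13.8/8.34 = 1.655.
Ki = [I]/(α − 1) = 2.29/0.6547 = 3.50 μM.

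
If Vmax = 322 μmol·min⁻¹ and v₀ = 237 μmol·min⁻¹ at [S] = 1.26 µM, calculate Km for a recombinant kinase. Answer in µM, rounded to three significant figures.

0.452 µM

From v = Vmax[S]/(Km+[S]), Km = [S](Vmax − v)/v.
Km = 1.26 × (322 − 237) / 237 = 107.1/237 = 0.452 µM.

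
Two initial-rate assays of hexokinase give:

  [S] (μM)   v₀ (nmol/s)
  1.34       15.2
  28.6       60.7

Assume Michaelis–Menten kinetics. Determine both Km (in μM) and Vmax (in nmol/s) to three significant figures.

In reciprocal form, 1/v = (Km/Vmax)·(1/[S]) + 1/Vmax. The two points give (1/[S], 1/v) = (0.7463, 0.06579) and (0.03497, 0.01647).
Slope = (0.06579 − 0.01647)/(0.7463 − 0.03497) = 0.06933; intercept = 0.06579 − 0.06933×0.7463 = 0.01405.
Vmax = 1/intercept = 71.2 nmol/s; Km = slope × Vmax = 0.06933 × 71.2 = 4.93 μM.

Km = 4.93 μM; Vmax = 71.2 nmol/s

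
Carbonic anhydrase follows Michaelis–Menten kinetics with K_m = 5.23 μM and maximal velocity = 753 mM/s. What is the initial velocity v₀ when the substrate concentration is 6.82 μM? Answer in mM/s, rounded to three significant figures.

[S]/(Km+[S]) = 6.82/12.05 = 0.5660, the fractional saturation.
v = 0.5660 × Vmax = 0.5660 × 753 = 426 mM/s.

426 mM/s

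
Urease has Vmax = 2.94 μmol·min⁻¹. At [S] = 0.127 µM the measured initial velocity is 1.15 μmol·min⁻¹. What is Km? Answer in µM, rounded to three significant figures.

v/Vmax = 1.15/2.94 = 0.3912 = [S]/(Km+[S]).
So Km + [S] = [S]/0.3912 = 0.3247 µM, giving Km = 0.3247 − 0.127 = 0.198 µM.

0.198 µM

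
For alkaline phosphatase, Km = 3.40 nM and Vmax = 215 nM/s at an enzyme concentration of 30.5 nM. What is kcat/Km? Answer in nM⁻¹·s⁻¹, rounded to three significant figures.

kcat = Vmax/[E]total = 215/30.5 = 7.05 s⁻¹.
kcat/Km = 7.05/3.40 = 2.07 nM⁻¹·s⁻¹.

2.07 nM⁻¹·s⁻¹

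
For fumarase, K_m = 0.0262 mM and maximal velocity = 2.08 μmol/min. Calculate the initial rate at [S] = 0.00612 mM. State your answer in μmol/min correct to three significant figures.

0.394 μmol/min

[S]/(Km+[S]) = 0.00612/0.03232 = 0.1894, the fractional saturation.
v = 0.1894 × Vmax = 0.1894 × 2.08 = 0.394 μmol/min.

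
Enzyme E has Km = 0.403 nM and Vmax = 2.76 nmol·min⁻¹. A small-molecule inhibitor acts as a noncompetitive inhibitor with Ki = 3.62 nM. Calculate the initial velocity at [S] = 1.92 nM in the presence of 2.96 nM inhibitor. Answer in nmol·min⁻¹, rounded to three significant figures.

α = 1 + [I]/Ki = 1 + 2.96/3.62 = 1.818.
For a noncompetitive inhibitor, Vmax is reduced to Vmax/α while Km is unchanged: Km,app = 0.403 nM, Vmax,app = 1.52 nmol·min⁻¹.
v = Vmax,app·[S]/(Km,app + [S]) = 1.52 × 1.92/(0.403 + 1.92) = 1.26 nmol·min⁻¹.

1.26 nmol·min⁻¹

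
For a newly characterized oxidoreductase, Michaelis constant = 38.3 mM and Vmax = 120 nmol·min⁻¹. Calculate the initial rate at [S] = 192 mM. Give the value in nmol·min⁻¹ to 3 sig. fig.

100 nmol·min⁻¹

[S]/(Km+[S]) = 192/230.3 = 0.8337, the fractional saturation.
v = 0.8337 × Vmax = 0.8337 × 120 = 100 nmol·min⁻¹.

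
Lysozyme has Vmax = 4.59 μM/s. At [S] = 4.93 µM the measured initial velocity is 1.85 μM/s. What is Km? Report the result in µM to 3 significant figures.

7.30 µM

v/Vmax = 1.85/4.59 = 0.4031 = [S]/(Km+[S]).
So Km + [S] = [S]/0.4031 = 12.23 µM, giving Km = 12.23 − 4.93 = 7.30 µM.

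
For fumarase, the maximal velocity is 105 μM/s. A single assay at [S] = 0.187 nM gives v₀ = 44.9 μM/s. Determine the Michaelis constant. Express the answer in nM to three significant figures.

v/Vmax = 44.9/105 = 0.4276 = [S]/(Km+[S]).
So Km + [S] = [S]/0.4276 = 0.4373 nM, giving Km = 0.4373 − 0.187 = 0.250 nM.

0.250 nM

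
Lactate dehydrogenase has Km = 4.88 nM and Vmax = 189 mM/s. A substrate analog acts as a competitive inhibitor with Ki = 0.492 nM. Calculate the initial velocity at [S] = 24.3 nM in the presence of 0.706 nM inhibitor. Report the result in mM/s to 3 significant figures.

α = 1 + [I]/Ki = 1 + 0.706/0.492 = 2.435.
For a competitive inhibitor, Vmax is unchanged and the apparent Km becomes α·Km: Km,app = 11.9 nM, Vmax,app = 189 mM/s.
v = Vmax,app·[S]/(Km,app + [S]) = 189 × 24.3/(11.9 + 24.3) = 127 mM/s.

127 mM/s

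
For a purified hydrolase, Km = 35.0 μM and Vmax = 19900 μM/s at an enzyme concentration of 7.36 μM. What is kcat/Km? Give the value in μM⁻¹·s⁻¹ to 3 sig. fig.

77.3 μM⁻¹·s⁻¹

kcat = Vmax/[E]total = 19900/7.36 = 2700 s⁻¹.
kcat/Km = 2700/35.0 = 77.3 μM⁻¹·s⁻¹.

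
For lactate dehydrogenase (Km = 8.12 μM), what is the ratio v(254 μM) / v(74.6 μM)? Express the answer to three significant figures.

1.07

Since Vmax cancels, v₂/v₁ = [S]₂(Km+[S]₁) / [S]₁(Km+[S]₂).
= 254×(8.12+74.6) / (74.6×(8.12+254)) = 21010/19550 = 1.07.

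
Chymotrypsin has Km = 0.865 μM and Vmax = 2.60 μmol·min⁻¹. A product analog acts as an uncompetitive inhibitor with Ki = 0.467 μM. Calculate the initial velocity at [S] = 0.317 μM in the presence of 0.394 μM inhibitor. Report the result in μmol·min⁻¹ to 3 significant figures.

0.569 μmol·min⁻¹

α = 1 + [I]/Ki = 1 + 0.394/0.467 = 1.844.
For an uncompetitive inhibitor, both parameters are divided by α, giving Vmax/α and Km/α: Km,app = 0.469 μM, Vmax,app = 1.41 μmol·min⁻¹.
v = Vmax,app·[S]/(Km,app + [S]) = 1.41 × 0.317/(0.469 + 0.317) = 0.569 μmol·min⁻¹.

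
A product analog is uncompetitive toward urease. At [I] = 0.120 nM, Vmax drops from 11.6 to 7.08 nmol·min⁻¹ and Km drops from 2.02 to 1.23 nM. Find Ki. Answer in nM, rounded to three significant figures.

Uncompetitive: Vmax,app = Vmax/α (and Km,app = Km/α) with α = 1 + [I]/Ki.
α = Vmax/Vmax,app = 11.6/7.08 = 1.638.
Since α = 1 + [I]/Ki, [I]/Ki = 1.638 − 1 = 0.6384 and Ki = 0.120/0.6384 = 0.188 nM.

0.188 nM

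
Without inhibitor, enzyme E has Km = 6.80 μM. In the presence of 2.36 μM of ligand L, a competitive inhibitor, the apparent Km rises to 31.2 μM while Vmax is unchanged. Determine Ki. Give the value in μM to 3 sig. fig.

0.658 μM

Competitive: Km,app = α·Km with α = 1 + [I]/Ki.
α = Km,app/Km = 31.2/6.80 = 4.588.
Since α = 1 + [I]/Ki, [I]/Ki = 4.588 − 1 = 3.588 and Ki = 2.36/3.588 = 0.658 μM.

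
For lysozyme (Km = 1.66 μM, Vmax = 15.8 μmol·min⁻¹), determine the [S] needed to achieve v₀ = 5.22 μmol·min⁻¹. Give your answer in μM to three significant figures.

The required fractional saturation is v/Vmax = 5.22/15.8 = 0.3304.
Then [S]/(Km+[S]) = 0.3304 ⇒ [S] = 1.66 × 0.3304/(1 − 0.3304) = 0.819 μM.

0.819 μM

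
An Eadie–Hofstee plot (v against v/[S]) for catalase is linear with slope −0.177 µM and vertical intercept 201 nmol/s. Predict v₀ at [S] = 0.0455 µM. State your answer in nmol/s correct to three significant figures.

41.1 nmol/s

In the Eadie–Hofstee form v = Vmax − Km·(v/[S]), the slope is −Km and the intercept is Vmax, so Km = 0.177 µM and Vmax = 201 nmol/s.
v = 201 × 0.0455/(0.177 + 0.0455) = 41.1 nmol/s.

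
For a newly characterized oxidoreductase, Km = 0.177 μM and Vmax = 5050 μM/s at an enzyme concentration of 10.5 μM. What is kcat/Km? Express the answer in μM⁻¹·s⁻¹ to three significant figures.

2720 μM⁻¹·s⁻¹

kcat = Vmax/[E]total = 5050/10.5 = 481 s⁻¹.
kcat/Km = 481/0.177 = 2720 μM⁻¹·s⁻¹.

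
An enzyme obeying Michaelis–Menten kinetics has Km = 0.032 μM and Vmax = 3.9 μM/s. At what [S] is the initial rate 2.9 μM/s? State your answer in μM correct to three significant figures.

0.0928 μM

Rearranging v = Vmax[S]/(Km+[S]) gives [S] = Km·v/(Vmax − v).
[S] = 0.032 × 2.9 / (3.9 − 2.9) = 0.09280/1.000 = 0.0928 μM.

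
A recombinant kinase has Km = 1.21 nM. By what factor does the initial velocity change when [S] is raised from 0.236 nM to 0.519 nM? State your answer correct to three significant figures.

1.84

Since Vmax cancels, v₂/v₁ = [S]₂(Km+[S]₁) / [S]₁(Km+[S]₂).
= 0.519×(1.21+0.236) / (0.236×(1.21+0.519)) = 0.7505/0.4080 = 1.84.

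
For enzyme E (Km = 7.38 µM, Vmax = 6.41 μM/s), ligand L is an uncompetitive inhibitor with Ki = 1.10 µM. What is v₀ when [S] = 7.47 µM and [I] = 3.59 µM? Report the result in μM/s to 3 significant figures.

With α = 1 + [I]/Ki = 1 + 3.59/1.10 = 4.264, the uncompetitive rate law is v = (Vmax/α)·[S] / (Km/α + [S]).
v = (6.41/4.264)×7.47 / (7.38/4.264 + 7.47) = 11.23/9.201 = 1.22 μM/s.

1.22 μM/s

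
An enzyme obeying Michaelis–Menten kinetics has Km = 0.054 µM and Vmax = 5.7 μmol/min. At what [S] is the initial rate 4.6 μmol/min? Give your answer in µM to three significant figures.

Rearranging v = Vmax[S]/(Km+[S]) gives [S] = Km·v/(Vmax − v).
[S] = 0.054 × 4.6 / (5.7 − 4.6) = 0.2484/1.100 = 0.226 µM.

0.226 µM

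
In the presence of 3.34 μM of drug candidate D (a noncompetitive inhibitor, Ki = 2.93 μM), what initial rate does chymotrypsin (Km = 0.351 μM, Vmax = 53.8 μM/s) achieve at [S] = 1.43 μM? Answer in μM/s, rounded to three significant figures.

With α = 1 + [I]/Ki = 1 + 3.34/2.93 = 2.140, the noncompetitive rate law is v = (Vmax/α)·[S] / (Km + [S]).
v = (53.8/2.140)×1.43 / (0.351 + 1.43) = 35.95/1.781 = 20.2 μM/s.

20.2 μM/s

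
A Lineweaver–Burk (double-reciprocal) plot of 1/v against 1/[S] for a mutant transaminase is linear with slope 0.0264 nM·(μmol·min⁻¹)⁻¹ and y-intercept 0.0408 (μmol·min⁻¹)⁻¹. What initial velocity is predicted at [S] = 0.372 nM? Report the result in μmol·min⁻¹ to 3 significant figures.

8.95 μmol·min⁻¹

The y-intercept is 1/Vmax, so Vmax = 1/0.0408 = 24.5 μmol·min⁻¹.
The slope is Km/Vmax, so Km = 0.0264 × 24.5 = 0.647 nM.
Then v = 24.5 × 0.372/(0.647 + 0.372) = 8.95 μmol·min⁻¹.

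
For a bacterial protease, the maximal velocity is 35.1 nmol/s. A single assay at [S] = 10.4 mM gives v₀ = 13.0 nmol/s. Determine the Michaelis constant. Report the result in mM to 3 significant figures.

17.7 mM

From v = Vmax[S]/(Km+[S]), Km = [S](Vmax − v)/v.
Km = 10.4 × (35.1 − 13.0) / 13.0 = 229.8/13.0 = 17.7 mM.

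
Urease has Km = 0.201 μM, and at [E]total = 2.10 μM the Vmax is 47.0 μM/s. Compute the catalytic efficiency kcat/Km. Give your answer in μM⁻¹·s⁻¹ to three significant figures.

111 μM⁻¹·s⁻¹

kcat = Vmax/[E]total = 47.0/2.10 = 22.4 s⁻¹.
kcat/Km = 22.4/0.201 = 111 μM⁻¹·s⁻¹.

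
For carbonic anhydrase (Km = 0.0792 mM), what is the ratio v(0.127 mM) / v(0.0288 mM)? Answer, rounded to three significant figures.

2.31

The fractional saturations are [S]/(Km+[S]) = 0.0288/0.1080 = 0.2667 and 0.127/0.2062 = 0.6159.
v₂/v₁ is just their ratio: 0.6159/0.2667 = 2.31.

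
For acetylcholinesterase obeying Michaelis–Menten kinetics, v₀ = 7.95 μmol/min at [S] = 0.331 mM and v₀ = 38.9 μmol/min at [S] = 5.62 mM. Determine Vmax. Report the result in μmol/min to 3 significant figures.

51.4 μmol/min

In reciprocal form, 1/v = (Km/Vmax)·(1/[S]) + 1/Vmax. The two points give (1/[S], 1/v) = (3.021, 0.1258) and (0.1779, 0.02571).
Slope = (0.1258 − 0.02571)/(3.021 − 0.1779) = 0.03520; intercept = 0.1258 − 0.03520×3.021 = 0.01944.
Vmax = 1/intercept = 51.4 μmol/min; Km = slope × Vmax = 0.03520 × 51.4 = 1.81 mM.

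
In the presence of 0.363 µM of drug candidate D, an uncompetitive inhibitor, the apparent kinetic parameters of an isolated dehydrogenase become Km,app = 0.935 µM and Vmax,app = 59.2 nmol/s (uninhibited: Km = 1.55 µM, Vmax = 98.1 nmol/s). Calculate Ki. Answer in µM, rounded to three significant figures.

0.552 µM

Uncompetitive: Vmax,app = Vmax/α (and Km,app = Km/α) with α = 1 + [I]/Ki.
α = Vmax/Vmax,app = 98.1/59.2 = 1.657.
Since α = 1 + [I]/Ki, [I]/Ki = 1.657 − 1 = 0.6571 and Ki = 0.363/0.6571 = 0.552 µM.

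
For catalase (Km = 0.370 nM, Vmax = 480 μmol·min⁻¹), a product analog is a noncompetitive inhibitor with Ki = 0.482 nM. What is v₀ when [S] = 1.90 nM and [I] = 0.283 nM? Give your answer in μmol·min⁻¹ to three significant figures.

253 μmol·min⁻¹

α = 1 + [I]/Ki = 1 + 0.283/0.482 = 1.587.
For a noncompetitive inhibitor, Vmax is reduced to Vmax/α while Km is unchanged: Km,app = 0.370 nM, Vmax,app = 302 μmol·min⁻¹.
v = Vmax,app·[S]/(Km,app + [S]) = 302 × 1.90/(0.370 + 1.90) = 253 μmol·min⁻¹.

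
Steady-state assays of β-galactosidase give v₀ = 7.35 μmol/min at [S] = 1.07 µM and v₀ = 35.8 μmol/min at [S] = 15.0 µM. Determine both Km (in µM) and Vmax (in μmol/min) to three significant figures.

In reciprocal form, 1/v = (Km/Vmax)·(1/[S]) + 1/Vmax. The two points give (1/[S], 1/v) = (0.9346, 0.1361) and (0.06667, 0.02793).
Slope = (0.1361 − 0.02793)/(0.9346 − 0.06667) = 0.1246; intercept = 0.1361 − 0.1246×0.9346 = 0.01963.
Vmax = 1/intercept = 50.9 μmol/min; Km = slope × Vmax = 0.1246 × 50.9 = 6.35 µM.

Km = 6.35 µM; Vmax = 50.9 μmol/min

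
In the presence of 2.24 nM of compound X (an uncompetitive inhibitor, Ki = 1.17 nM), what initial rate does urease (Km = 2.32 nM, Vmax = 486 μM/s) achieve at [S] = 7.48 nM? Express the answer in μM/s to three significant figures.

α = 1 + [I]/Ki = 1 + 2.24/1.17 = 2.915.
For an uncompetitive inhibitor, both parameters are divided by α, giving Vmax/α and Km/α: Km,app = 0.796 nM, Vmax,app = 167 μM/s.
v = Vmax,app·[S]/(Km,app + [S]) = 167 × 7.48/(0.796 + 7.48) = 151 μM/s.

151 μM/s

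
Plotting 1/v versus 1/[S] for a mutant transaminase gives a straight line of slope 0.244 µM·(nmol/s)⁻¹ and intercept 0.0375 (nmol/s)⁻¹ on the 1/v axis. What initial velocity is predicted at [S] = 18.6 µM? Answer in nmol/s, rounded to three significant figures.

The y-intercept is 1/Vmax, so Vmax = 1/0.0375 = 26.7 nmol/s.
The slope is Km/Vmax, so Km = 0.244 × 26.7 = 6.51 µM.
Then v = 26.7 × 18.6/(6.51 + 18.6) = 19.8 nmol/s.

19.8 nmol/s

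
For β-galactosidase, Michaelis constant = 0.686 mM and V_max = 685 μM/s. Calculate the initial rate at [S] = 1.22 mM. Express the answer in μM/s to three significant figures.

438 μM/s

[S]/(Km+[S]) = 1.22/1.906 = 0.6401, the fractional saturation.
v = 0.6401 × Vmax = 0.6401 × 685 = 438 μM/s.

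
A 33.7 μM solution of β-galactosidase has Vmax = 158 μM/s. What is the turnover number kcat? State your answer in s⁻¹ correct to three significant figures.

kcat = Vmax/[E]total = 158 μM/s / 33.7 μM = 4.69 s⁻¹.

4.69 s⁻¹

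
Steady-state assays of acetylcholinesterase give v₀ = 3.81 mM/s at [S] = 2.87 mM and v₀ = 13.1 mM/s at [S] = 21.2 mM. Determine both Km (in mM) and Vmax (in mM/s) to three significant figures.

From v = Vmax[S]/(Km+[S]), each point gives Vmax = v(Km+[S])/[S].
Equating: 3.81(Km+2.87)/2.87 = 13.1(Km+21.2)/21.2.
1.328·Km + 3.81 = 0.6179·Km + 13.1, so (1.328 − 0.6179)·Km = 13.1 − 3.81.
Km = 9.290/0.7096 = 13.1 mM; then Vmax = 3.81(13.1+2.87)/2.87 = 21.2 mM/s.

Km = 13.1 mM; Vmax = 21.2 mM/s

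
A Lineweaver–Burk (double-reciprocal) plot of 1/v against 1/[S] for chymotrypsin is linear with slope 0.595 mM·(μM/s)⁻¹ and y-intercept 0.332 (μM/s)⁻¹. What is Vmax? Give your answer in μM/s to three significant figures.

3.01 μM/s

The y-intercept of a Lineweaver–Burk plot equals 1/Vmax, so Vmax = 1/0.332 = 3.01 μM/s.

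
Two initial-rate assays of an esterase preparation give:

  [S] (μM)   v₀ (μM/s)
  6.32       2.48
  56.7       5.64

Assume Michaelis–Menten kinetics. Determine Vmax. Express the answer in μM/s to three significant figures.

6.71 μM/s

In reciprocal form, 1/v = (Km/Vmax)·(1/[S]) + 1/Vmax. The two points give (1/[S], 1/v) = (0.1582, 0.4032) and (0.01764, 0.1773).
Slope = (0.4032 − 0.1773)/(0.1582 − 0.01764) = 1.607; intercept = 0.4032 − 1.607×0.1582 = 0.1490.
Vmax = 1/intercept = 6.71 μM/s; Km = slope × Vmax = 1.607 × 6.71 = 10.8 μM.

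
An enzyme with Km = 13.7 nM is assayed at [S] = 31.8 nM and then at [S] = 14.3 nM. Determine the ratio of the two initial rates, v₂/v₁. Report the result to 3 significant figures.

The fractional saturations are [S]/(Km+[S]) = 31.8/45.50 = 0.6989 and 14.3/28.00 = 0.5107.
v₂/v₁ is just their ratio: 0.5107/0.6989 = 0.731.

0.731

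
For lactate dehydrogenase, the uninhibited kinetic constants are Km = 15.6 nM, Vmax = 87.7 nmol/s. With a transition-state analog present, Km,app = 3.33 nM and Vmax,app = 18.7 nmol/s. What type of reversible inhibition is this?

Both Km and Vmax decrease by the same factor (~4.68-fold) — characteristic of uncompetitive inhibition.

uncompetitive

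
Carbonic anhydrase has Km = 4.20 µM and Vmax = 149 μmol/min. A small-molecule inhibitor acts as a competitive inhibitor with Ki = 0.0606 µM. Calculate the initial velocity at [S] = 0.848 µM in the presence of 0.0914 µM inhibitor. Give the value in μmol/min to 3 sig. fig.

With α = 1 + [I]/Ki = 1 + 0.0914/0.0606 = 2.508, the competitive rate law is v = Vmax[S] / (αKm + [S]).
v = 149×0.848 / (2.508×4.20 + 0.848) = 126.4/11.38 = 11.1 μmol/min.

11.1 μmol/min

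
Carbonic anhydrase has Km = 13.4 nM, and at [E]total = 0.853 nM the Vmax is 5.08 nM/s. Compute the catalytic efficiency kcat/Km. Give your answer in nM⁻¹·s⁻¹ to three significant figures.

kcat = Vmax/[E]total = 5.08/0.853 = 5.96 s⁻¹.
kcat/Km = 5.96/13.4 = 0.444 nM⁻¹·s⁻¹.

0.444 nM⁻¹·s⁻¹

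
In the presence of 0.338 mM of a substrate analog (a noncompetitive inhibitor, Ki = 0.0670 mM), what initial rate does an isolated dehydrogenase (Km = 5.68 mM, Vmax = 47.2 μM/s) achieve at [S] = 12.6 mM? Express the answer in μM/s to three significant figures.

5.38 μM/s

α = 1 + [I]/Ki = 1 + 0.338/0.0670 = 6.045.
For a noncompetitive inhibitor, Vmax is reduced to Vmax/α while Km is unchanged: Km,app = 5.68 mM, Vmax,app = 7.81 μM/s.
v = Vmax,app·[S]/(Km,app + [S]) = 7.81 × 12.6/(5.68 + 12.6) = 5.38 μM/s.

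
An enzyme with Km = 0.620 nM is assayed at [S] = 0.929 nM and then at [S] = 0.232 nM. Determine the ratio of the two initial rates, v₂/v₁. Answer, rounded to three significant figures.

The fractional saturations are [S]/(Km+[S]) = 0.929/1.549 = 0.5997 and 0.232/0.8520 = 0.2723.
v₂/v₁ is just their ratio: 0.2723/0.5997 = 0.454.

0.454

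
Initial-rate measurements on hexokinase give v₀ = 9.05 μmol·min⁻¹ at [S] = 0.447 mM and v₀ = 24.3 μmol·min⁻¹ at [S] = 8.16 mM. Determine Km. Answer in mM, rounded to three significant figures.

From v = Vmax[S]/(Km+[S]), each point gives Vmax = v(Km+[S])/[S].
Equating: 9.05(Km+0.447)/0.447 = 24.3(Km+8.16)/8.16.
20.25·Km + 9.05 = 2.978·Km + 24.3, so (20.25 − 2.978)·Km = 24.3 − 9.05.
Km = 15.25/17.27 = 0.883 mM; then Vmax = 9.05(0.883+0.447)/0.447 = 26.9 μmol·min⁻¹.

0.883 mM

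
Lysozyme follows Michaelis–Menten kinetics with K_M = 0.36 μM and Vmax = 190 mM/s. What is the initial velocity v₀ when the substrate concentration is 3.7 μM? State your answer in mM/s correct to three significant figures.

173 mM/s

[S]/(Km+[S]) = 3.7/4.060 = 0.9113, the fractional saturation.
v = 0.9113 × Vmax = 0.9113 × 190 = 173 mM/s.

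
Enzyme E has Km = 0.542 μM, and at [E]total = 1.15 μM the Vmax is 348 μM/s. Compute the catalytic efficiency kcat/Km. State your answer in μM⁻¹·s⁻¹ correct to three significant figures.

kcat = Vmax/[E]total = 348/1.15 = 303 s⁻¹.
kcat/Km = 303/0.542 = 558 μM⁻¹·s⁻¹.

558 μM⁻¹·s⁻¹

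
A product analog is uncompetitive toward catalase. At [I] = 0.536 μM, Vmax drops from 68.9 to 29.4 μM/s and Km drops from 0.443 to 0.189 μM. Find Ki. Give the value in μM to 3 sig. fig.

Uncompetitive: Vmax,app = Vmax/α (and Km,app = Km/α) with α = 1 + [I]/Ki.
α = Vmax/Vmax,app = 68.9/29.4 = 2.344.
Since α = 1 + [I]/Ki, [I]/Ki = 2.344 − 1 = 1.344 and Ki = 0.536/1.344 = 0.399 μM.

0.399 μM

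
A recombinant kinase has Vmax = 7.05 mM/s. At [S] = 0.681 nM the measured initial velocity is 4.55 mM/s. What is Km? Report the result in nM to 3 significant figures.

v/Vmax = 4.55/7.05 = 0.6454 = [S]/(Km+[S]).
So Km + [S] = [S]/0.6454 = 1.055 nM, giving Km = 1.055 − 0.681 = 0.374 nM.

0.374 nM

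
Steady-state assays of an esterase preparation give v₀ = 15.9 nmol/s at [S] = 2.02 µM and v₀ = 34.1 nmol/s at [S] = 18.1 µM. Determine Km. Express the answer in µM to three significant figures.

3.04 µM

From v = Vmax[S]/(Km+[S]), each point gives Vmax = v(Km+[S])/[S].
Equating: 15.9(Km+2.02)/2.02 = 34.1(Km+18.1)/18.1.
7.871·Km + 15.9 = 1.884·Km + 34.1, so (7.871 − 1.884)·Km = 34.1 − 15.9.
Km = 18.20/5.987 = 3.04 µM; then Vmax = 15.9(3.04+2.02)/2.02 = 39.8 nmol/s.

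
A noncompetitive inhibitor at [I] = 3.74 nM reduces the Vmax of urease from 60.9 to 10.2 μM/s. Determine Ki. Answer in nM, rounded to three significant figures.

0.752 nM

Noncompetitive: Vmax,app = Vmax/α with α = 1 + [I]/Ki.
α = Vmax/Vmax,app = 60.9/10.2 = 5.971.
Since α = 1 + [I]/Ki, [I]/Ki = 5.971 − 1 = 4.971 and Ki = 3.74/4.971 = 0.752 nM.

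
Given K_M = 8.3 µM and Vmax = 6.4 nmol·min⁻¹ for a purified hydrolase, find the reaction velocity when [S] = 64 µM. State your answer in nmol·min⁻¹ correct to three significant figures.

v = Vmax·[S]/(Km + [S]) = 6.4 × 64 / (8.3 + 64)
  = 409.6 / 72.30 = 5.67 nmol·min⁻¹.

5.67 nmol·min⁻¹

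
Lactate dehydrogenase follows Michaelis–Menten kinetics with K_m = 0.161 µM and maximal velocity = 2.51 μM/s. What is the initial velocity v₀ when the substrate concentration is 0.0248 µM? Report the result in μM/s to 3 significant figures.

[S]/(Km+[S]) = 0.0248/0.1858 = 0.1335, the fractional saturation.
v = 0.1335 × Vmax = 0.1335 × 2.51 = 0.335 μM/s.

0.335 μM/s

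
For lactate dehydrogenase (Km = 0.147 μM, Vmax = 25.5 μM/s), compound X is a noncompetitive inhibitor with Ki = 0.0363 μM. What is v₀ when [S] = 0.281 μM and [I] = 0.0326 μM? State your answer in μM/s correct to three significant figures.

8.82 μM/s

With α = 1 + [I]/Ki = 1 + 0.0326/0.0363 = 1.898, the noncompetitive rate law is v = (Vmax/α)·[S] / (Km + [S]).
v = (25.5/1.898)×0.281 / (0.147 + 0.281) = 3.775/0.4280 = 8.82 μM/s.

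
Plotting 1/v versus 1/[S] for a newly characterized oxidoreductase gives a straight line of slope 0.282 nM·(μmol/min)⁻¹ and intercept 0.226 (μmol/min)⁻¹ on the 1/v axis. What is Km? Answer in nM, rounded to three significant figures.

1.25 nM

y-intercept = 1/Vmax ⇒ Vmax = 4.42 μmol/min; slope = Km/Vmax ⇒ Km = slope × Vmax.
Km = 0.282 × 4.42 = 1.25 nM.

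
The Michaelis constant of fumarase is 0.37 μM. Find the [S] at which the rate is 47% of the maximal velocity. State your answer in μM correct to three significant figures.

v/Vmax = [S]/(Km+[S]) = 0.47, so [S] = Km·0.47/(1 − 0.47) = 0.37 × 0.8868.
[S] = 0.328 μM.

0.328 μM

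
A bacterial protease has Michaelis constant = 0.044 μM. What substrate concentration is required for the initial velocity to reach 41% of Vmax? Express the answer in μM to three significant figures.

v/Vmax = [S]/(Km+[S]) = 0.41, so [S] = Km·0.41/(1 − 0.41) = 0.044 × 0.6949.
[S] = 0.0306 μM.

0.0306 μM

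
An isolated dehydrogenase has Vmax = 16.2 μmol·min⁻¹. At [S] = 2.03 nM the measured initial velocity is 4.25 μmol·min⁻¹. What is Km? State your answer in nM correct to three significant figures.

5.71 nM

From v = Vmax[S]/(Km+[S]), Km = [S](Vmax − v)/v.
Km = 2.03 × (16.2 − 4.25) / 4.25 = 24.26/4.25 = 5.71 nM.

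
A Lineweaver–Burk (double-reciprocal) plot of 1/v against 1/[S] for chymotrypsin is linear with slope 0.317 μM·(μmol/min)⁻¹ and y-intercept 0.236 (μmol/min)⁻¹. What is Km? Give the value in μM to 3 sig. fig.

1.34 μM

y-intercept = 1/Vmax ⇒ Vmax = 4.24 μmol/min; slope = Km/Vmax ⇒ Km = slope × Vmax.
Km = 0.317 × 4.24 = 1.34 μM.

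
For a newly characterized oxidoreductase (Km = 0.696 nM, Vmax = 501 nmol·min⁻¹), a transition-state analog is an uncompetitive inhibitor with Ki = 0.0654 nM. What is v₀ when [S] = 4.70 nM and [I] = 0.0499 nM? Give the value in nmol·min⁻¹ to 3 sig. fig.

With α = 1 + [I]/Ki = 1 + 0.0499/0.0654 = 1.763, the uncompetitive rate law is v = (Vmax/α)·[S] / (Km/α + [S]).
v = (501/1.763)×4.70 / (0.696/1.763 + 4.70) = 1336/5.095 = 262 nmol·min⁻¹.

262 nmol·min⁻¹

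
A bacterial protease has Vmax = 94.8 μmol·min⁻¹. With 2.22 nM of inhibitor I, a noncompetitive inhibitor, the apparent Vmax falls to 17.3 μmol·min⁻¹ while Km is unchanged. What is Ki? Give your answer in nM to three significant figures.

0.496 nM

Noncompetitive: Vmax,app = Vmax/α with α = 1 + [I]/Ki.
α = Vmax/Vmax,app = 94.8/17.3 = 5.480.
Since α = 1 + [I]/Ki, [I]/Ki = 5.480 − 1 = 4.480 and Ki = 2.22/4.480 = 0.496 nM.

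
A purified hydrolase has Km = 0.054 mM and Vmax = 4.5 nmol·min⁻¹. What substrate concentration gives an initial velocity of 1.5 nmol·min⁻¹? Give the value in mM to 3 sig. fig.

Rearranging v = Vmax[S]/(Km+[S]) gives [S] = Km·v/(Vmax − v).
[S] = 0.054 × 1.5 / (4.5 − 1.5) = 0.08100/3.000 = 0.0270 mM.

0.0270 mM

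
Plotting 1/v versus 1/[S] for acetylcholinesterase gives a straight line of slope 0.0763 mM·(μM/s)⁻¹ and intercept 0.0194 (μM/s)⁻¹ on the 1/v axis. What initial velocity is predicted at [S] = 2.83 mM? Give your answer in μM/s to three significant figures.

The y-intercept is 1/Vmax, so Vmax = 1/0.0194 = 51.5 μM/s.
The slope is Km/Vmax, so Km = 0.0763 × 51.5 = 3.93 mM.
Then v = 51.5 × 2.83/(3.93 + 2.83) = 21.6 μM/s.

21.6 μM/s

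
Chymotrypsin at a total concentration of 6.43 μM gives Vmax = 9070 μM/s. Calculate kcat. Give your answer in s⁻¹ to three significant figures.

1410 s⁻¹

kcat = Vmax/[E]total = 9070 μM/s / 6.43 μM = 1410 s⁻¹.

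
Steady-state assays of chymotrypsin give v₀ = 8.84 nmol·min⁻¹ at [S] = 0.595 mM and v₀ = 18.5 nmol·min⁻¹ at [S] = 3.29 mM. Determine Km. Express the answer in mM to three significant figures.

From v = Vmax[S]/(Km+[S]), each point gives Vmax = v(Km+[S])/[S].
Equating: 8.84(Km+0.595)/0.595 = 18.5(Km+3.29)/3.29.
14.86·Km + 8.84 = 5.623·Km + 18.5, so (14.86 − 5.623)·Km = 18.5 − 8.84.
Km = 9.660/9.234 = 1.05 mM; then Vmax = 8.84(1.05+0.595)/0.595 = 24.4 nmol·min⁻¹.

1.05 mM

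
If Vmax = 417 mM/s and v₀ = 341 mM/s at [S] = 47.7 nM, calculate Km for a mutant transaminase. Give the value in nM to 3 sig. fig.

From v = Vmax[S]/(Km+[S]), Km = [S](Vmax − v)/v.
Km = 47.7 × (417 − 341) / 341 = 3625/341 = 10.6 nM.

10.6 nM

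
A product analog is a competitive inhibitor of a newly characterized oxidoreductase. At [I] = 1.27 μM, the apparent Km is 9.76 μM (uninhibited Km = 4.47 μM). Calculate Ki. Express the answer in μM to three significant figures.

1.07 μM

Competitive: Km,app = α·Km with α = 1 + [I]/Ki.
α = Km,app/Km = 9.76/4.47 = 2.183.
Since α = 1 + [I]/Ki, [I]/Ki = 2.183 − 1 = 1.183 and Ki = 1.27/1.183 = 1.07 μM.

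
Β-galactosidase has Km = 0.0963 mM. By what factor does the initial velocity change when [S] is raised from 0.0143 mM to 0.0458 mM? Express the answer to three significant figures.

2.49

The fractional saturations are [S]/(Km+[S]) = 0.0143/0.1106 = 0.1293 and 0.0458/0.1421 = 0.3223.
v₂/v₁ is just their ratio: 0.3223/0.1293 = 2.49.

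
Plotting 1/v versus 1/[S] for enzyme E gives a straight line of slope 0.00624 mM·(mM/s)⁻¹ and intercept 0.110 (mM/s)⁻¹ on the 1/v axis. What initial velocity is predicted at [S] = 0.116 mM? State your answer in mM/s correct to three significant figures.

The y-intercept is 1/Vmax, so Vmax = 1/0.110 = 9.09 mM/s.
The slope is Km/Vmax, so Km = 0.00624 × 9.09 = 0.0567 mM.
Then v = 9.09 × 0.116/(0.0567 + 0.116) = 6.11 mM/s.

6.11 mM/s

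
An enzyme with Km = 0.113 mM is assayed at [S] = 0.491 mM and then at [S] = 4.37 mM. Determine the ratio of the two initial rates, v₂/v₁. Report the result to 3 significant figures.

1.20

Since Vmax cancels, v₂/v₁ = [S]₂(Km+[S]₁) / [S]₁(Km+[S]₂).
= 4.37×(0.113+0.491) / (0.491×(0.113+4.37)) = 2.639/2.201 = 1.20.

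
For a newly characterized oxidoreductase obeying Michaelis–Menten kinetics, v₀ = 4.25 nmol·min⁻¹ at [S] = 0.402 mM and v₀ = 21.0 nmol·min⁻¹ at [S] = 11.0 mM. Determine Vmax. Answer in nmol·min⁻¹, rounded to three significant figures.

From v = Vmax[S]/(Km+[S]), each point gives Vmax = v(Km+[S])/[S].
Equating: 4.25(Km+0.402)/0.402 = 21.0(Km+11.0)/11.0.
10.57·Km + 4.25 = 1.909·Km + 21.0, so (10.57 − 1.909)·Km = 21.0 − 4.25.
Km = 16.75/8.663 = 1.93 mM; then Vmax = 4.25(1.93+0.402)/0.402 = 24.7 nmol·min⁻¹.

24.7 nmol·min⁻¹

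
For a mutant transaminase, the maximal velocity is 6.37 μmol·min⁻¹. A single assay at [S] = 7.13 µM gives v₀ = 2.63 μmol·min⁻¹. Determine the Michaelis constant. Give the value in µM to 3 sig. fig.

From v = Vmax[S]/(Km+[S]), Km = [S](Vmax − v)/v.
Km = 7.13 × (6.37 − 2.63) / 2.63 = 26.67/2.63 = 10.1 µM.

10.1 µM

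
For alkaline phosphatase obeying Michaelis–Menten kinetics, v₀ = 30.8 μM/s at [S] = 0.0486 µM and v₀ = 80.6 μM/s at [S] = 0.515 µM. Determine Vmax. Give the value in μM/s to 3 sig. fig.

96.9 μM/s

From v = Vmax[S]/(Km+[S]), each point gives Vmax = v(Km+[S])/[S].
Equating: 30.8(Km+0.0486)/0.0486 = 80.6(Km+0.515)/0.515.
633.7·Km + 30.8 = 156.5·Km + 80.6, so (633.7 − 156.5)·Km = 80.6 − 30.8.
Km = 49.80/477.2 = 0.104 µM; then Vmax = 30.8(0.104+0.0486)/0.0486 = 96.9 μM/s.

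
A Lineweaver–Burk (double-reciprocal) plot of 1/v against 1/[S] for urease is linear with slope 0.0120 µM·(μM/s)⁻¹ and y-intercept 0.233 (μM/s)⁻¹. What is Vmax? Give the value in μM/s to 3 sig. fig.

The y-intercept of a Lineweaver–Burk plot equals 1/Vmax, so Vmax = 1/0.233 = 4.29 μM/s.

4.29 μM/s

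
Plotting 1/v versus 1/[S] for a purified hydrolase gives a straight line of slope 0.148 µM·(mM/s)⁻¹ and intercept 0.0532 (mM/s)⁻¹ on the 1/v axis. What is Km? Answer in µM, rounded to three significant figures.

y-intercept = 1/Vmax ⇒ Vmax = 18.8 mM/s; slope = Km/Vmax ⇒ Km = slope × Vmax.
Km = 0.148 × 18.8 = 2.78 µM.

2.78 µM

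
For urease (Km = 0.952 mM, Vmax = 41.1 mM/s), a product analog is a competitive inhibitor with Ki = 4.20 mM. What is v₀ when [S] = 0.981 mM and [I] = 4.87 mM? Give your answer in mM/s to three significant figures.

13.3 mM/s

With α = 1 + [I]/Ki = 1 + 4.87/4.20 = 2.160, the competitive rate law is v = Vmax[S] / (αKm + [S]).
v = 41.1×0.981 / (2.160×0.952 + 0.981) = 40.32/3.037 = 13.3 mM/s.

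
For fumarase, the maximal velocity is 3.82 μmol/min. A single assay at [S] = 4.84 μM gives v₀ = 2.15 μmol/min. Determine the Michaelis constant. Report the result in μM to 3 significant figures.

From v = Vmax[S]/(Km+[S]), Km = [S](Vmax − v)/v.
Km = 4.84 × (3.82 − 2.15) / 2.15 = 8.083/2.15 = 3.76 μM.

3.76 μM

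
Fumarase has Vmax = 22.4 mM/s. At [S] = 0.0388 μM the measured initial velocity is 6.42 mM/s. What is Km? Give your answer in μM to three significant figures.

v/Vmax = 6.42/22.4 = 0.2866 = [S]/(Km+[S]).
So Km + [S] = [S]/0.2866 = 0.1354 μM, giving Km = 0.1354 − 0.0388 = 0.0966 μM.

0.0966 μM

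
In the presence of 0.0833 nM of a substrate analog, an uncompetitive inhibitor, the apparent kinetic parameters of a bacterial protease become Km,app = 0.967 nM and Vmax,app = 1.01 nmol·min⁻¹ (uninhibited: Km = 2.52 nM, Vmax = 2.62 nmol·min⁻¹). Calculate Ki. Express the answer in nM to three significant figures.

Uncompetitive: Vmax,app = Vmax/α (and Km,app = Km/α) with α = 1 + [I]/Ki.
α = Vmax/Vmax,app = 2.62/1.01 = 2.594.
Since α = 1 + [I]/Ki, [I]/Ki = 2.594 − 1 = 1.594 and Ki = 0.0833/1.594 = 0.0523 nM.

0.0523 nM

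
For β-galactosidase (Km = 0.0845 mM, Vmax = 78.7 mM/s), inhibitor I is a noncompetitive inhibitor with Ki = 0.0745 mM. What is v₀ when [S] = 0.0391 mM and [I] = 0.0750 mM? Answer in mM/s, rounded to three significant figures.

12.4 mM/s

With α = 1 + [I]/Ki = 1 + 0.0750/0.0745 = 2.007, the noncompetitive rate law is v = (Vmax/α)·[S] / (Km + [S]).
v = (78.7/2.007)×0.0391 / (0.0845 + 0.0391) = 1.533/0.1236 = 12.4 mM/s.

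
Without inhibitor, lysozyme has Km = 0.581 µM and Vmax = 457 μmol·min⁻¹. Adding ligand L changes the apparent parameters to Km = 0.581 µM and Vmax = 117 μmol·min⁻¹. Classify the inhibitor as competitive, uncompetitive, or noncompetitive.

noncompetitive

Vmax decreases (457 → 117 μmol·min⁻¹) while Km is unchanged — pure noncompetitive inhibition.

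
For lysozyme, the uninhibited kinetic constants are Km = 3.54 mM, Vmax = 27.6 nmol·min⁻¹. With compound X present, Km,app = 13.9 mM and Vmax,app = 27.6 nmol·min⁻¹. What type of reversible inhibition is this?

competitive

Km increases (3.54 → 13.9 mM) while Vmax is unchanged — the hallmark of competitive inhibition.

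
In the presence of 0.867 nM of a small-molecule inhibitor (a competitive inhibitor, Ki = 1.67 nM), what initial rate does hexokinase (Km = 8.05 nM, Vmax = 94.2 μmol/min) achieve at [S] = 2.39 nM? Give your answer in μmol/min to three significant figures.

15.4 μmol/min

α = 1 + [I]/Ki = 1 + 0.867/1.67 = 1.519.
For a competitive inhibitor, Vmax is unchanged and the apparent Km becomes α·Km: Km,app = 12.2 nM, Vmax,app = 94.2 μmol/min.
v = Vmax,app·[S]/(Km,app + [S]) = 94.2 × 2.39/(12.2 + 2.39) = 15.4 μmol/min.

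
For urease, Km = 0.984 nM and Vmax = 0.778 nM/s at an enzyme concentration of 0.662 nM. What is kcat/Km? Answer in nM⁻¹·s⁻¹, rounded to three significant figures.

1.19 nM⁻¹·s⁻¹

kcat = Vmax/[E]total = 0.778/0.662 = 1.18 s⁻¹.
kcat/Km = 1.18/0.984 = 1.19 nM⁻¹·s⁻¹.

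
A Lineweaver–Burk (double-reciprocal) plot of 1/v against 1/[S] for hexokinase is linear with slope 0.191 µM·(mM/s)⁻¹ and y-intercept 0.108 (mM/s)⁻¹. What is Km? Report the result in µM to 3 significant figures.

y-intercept = 1/Vmax ⇒ Vmax = 9.26 mM/s; slope = Km/Vmax ⇒ Km = slope × Vmax.
Km = 0.191 × 9.26 = 1.77 µM.

1.77 µM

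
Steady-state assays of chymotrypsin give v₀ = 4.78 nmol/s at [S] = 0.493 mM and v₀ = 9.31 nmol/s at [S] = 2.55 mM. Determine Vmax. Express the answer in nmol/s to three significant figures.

12.0 nmol/s

From v = Vmax[S]/(Km+[S]), each point gives Vmax = v(Km+[S])/[S].
Equating: 4.78(Km+0.493)/0.493 = 9.31(Km+2.55)/2.55.
9.696·Km + 4.78 = 3.651·Km + 9.31, so (9.696 − 3.651)·Km = 9.31 − 4.78.
Km = 4.530/6.045 = 0.749 mM; then Vmax = 4.78(0.749+0.493)/0.493 = 12.0 nmol/s.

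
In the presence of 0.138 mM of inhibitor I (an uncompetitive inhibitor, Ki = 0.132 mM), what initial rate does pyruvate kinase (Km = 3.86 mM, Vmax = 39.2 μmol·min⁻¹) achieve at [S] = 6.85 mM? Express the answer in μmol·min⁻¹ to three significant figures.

15.0 μmol·min⁻¹

α = 1 + [I]/Ki = 1 + 0.138/0.132 = 2.045.
For an uncompetitive inhibitor, both parameters are divided by α, giving Vmax/α and Km/α: Km,app = 1.89 mM, Vmax,app = 19.2 μmol·min⁻¹.
v = Vmax,app·[S]/(Km,app + [S]) = 19.2 × 6.85/(1.89 + 6.85) = 15.0 μmol·min⁻¹.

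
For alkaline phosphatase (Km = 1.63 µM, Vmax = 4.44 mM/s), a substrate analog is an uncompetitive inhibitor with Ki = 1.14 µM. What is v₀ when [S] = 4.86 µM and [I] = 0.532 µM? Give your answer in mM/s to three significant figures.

With α = 1 + [I]/Ki = 1 + 0.532/1.14 = 1.467, the uncompetitive rate law is v = (Vmax/α)·[S] / (Km/α + [S]).
v = (4.44/1.467)×4.86 / (1.63/1.467 + 4.86) = 14.71/5.971 = 2.46 mM/s.

2.46 mM/s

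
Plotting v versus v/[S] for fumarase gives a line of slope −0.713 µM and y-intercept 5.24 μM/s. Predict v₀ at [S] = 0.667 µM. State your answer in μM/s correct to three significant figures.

In the Eadie–Hofstee form v = Vmax − Km·(v/[S]), the slope is −Km and the intercept is Vmax, so Km = 0.713 µM and Vmax = 5.24 μM/s.
v = 5.24 × 0.667/(0.713 + 0.667) = 2.53 μM/s.

2.53 μM/s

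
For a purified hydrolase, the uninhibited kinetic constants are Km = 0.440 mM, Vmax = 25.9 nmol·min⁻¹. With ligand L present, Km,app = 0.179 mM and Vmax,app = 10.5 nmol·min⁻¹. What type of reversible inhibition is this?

Both Km and Vmax decrease by the same factor (~2.46-fold) — characteristic of uncompetitive inhibition.

uncompetitive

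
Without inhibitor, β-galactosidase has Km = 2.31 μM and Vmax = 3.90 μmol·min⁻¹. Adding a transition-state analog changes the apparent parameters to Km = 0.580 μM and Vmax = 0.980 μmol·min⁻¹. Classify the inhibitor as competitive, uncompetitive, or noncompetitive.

uncompetitive

Both Km and Vmax decrease by the same factor (~3.98-fold) — characteristic of uncompetitive inhibition.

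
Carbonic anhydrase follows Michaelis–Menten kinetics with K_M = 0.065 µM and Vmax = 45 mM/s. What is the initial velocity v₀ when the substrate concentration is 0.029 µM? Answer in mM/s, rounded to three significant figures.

[S]/(Km+[S]) = 0.029/0.09400 = 0.3085, the fractional saturation.
v = 0.3085 × Vmax = 0.3085 × 45 = 13.9 mM/s.

13.9 mM/s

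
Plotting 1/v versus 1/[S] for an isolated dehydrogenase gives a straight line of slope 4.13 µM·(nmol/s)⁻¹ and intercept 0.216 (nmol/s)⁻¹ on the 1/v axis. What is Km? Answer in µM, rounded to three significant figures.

y-intercept = 1/Vmax ⇒ Vmax = 4.63 nmol/s; slope = Km/Vmax ⇒ Km = slope × Vmax.
Km = 4.13 × 4.63 = 19.1 µM.

19.1 µM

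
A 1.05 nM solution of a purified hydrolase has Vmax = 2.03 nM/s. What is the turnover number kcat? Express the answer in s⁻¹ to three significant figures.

1.93 s⁻¹

kcat = Vmax/[E]total = 2.03 nM/s / 1.05 nM = 1.93 s⁻¹.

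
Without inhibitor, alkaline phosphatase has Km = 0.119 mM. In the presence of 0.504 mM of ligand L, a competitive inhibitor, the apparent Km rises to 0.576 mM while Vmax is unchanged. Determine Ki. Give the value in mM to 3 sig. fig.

Competitive: Km,app = α·Km with α = 1 + [I]/Ki.
α = Km,app/Km = 0.576/0.119 = 4.840.
Ki = [I]/(α − 1) = 0.504/3.840 = 0.131 mM.

0.131 mM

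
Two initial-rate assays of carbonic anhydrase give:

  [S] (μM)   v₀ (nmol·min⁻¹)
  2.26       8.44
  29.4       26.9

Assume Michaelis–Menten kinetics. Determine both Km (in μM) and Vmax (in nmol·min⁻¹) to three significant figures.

From v = Vmax[S]/(Km+[S]), each point gives Vmax = v(Km+[S])/[S].
Equating: 8.44(Km+2.26)/2.26 = 26.9(Km+29.4)/29.4.
3.735·Km + 8.44 = 0.9150·Km + 26.9, so (3.735 − 0.9150)·Km = 26.9 − 8.44.
Km = 18.46/2.820 = 6.55 μM; then Vmax = 8.44(6.55+2.26)/2.26 = 32.9 nmol·min⁻¹.

Km = 6.55 μM; Vmax = 32.9 nmol·min⁻¹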